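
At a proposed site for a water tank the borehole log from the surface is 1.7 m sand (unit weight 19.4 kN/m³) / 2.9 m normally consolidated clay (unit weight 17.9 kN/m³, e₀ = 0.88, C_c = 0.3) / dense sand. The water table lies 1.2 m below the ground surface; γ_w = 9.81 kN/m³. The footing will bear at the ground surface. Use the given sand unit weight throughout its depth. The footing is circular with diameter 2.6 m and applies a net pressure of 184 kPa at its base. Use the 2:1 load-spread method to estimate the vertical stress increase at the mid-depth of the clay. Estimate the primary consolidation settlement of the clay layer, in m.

Mid-depth of clay below the ground surface: z = 1.7 + 2.9/2 = 3.15 m.
Total vertical stress at mid-clay: σ_v = 19.4×1.7 + 17.9×1.45 = 58.935 kPa.
Pore pressure: u = 9.81×(3.15 − 1.2) = 19.13 kPa.
Initial effective stress: σ'_0 = σ_v − u = 58.935 − 19.13 = 39.805 kPa.
Stress increase at mid-clay by the 2:1 spreading method:
Δσ ≈ qD²/(D+z)² = 184×2.6²/(2.6+3.15)² = 37.621 kPa
Final effective stress: σ'_f = σ'_0 + Δσ = 39.805 + 37.621 = 77.426 kPa.
Normally consolidated clay, so the full stress increment lies on the virgin compression line:
S_c = C_c·H/(1+e₀)·log₁₀(σ'_f/σ'_0) = 0.3×2.9/(1+0.88)×log₁₀(77.426/39.805)
    = 0.46277 × 0.28895 = 0.1337 m

S_c ≈ 0.134 m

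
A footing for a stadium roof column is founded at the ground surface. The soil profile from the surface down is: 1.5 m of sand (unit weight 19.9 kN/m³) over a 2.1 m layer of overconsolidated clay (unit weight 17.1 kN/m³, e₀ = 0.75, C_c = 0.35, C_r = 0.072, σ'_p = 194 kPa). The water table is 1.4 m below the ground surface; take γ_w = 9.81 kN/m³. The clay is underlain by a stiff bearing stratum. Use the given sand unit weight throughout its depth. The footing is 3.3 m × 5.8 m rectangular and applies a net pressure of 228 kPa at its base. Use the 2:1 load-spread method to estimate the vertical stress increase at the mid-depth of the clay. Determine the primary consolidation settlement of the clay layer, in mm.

Mid-depth of clay below the ground surface: z = 1.5 + 2.1/2 = 2.55 m.
Total vertical stress at mid-clay: σ_v = 19.9×1.5 + 17.1×1.05 = 47.805 kPa.
Pore pressure: u = 9.81×(2.55 − 1.4) = 11.281 kPa.
Initial effective stress: σ'_0 = σ_v − u = 47.805 − 11.281 = 36.524 kPa.
Stress increase at mid-clay by the 2:1 spreading method:
Δσ = qBL/((B+z)(L+z)) = 228×3.3×5.8/((3.3+2.55)(5.8+2.55)) = 89.338 kPa
Final effective stress: σ'_f = 36.524 + 89.338 = 125.86 kPa.
σ'_f = 125.86 ≤ σ'_p = 194 kPa, so the clay remains overconsolidated and only the recompression index applies:
S_c = C_r·H/(1+e₀)·log₁₀(σ'_f/σ'_0) = 0.072×2.1/1.75×log₁₀(125.86/36.524)
    = 0.0864 × 0.53731 = 0.04642 m

S_c ≈ 46.4 mm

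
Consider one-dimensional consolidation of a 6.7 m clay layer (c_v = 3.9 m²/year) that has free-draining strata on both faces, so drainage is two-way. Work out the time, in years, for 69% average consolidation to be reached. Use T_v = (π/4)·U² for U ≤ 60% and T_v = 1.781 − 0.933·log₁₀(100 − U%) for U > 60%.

Drainage path length: H_d = H/2 = 3.35 m (double drainage).
U > 60%: T_v = 1.781 − 0.933·log₁₀(100 − 69) = 0.38956.
t = T_v·H_d²/c_v = 0.38956×3.35²/3.9 = 1.121 years.

t ≈ 1.12 years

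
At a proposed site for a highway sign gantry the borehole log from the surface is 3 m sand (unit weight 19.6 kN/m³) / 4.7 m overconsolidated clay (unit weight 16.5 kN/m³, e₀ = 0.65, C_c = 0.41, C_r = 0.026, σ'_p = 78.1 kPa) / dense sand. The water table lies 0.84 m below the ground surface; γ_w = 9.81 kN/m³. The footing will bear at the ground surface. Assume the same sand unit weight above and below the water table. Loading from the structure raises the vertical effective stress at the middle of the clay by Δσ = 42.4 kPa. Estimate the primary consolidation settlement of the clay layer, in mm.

S_c ≈ 116 mm

Mid-depth of clay below the ground surface: z = 3 + 4.7/2 = 5.35 m.
Total vertical stress at mid-clay: σ_v = 19.6×3 + 16.5×2.35 = 97.575 kPa.
Pore pressure: u = 9.81×(5.35 − 0.84) = 44.243 kPa.
Initial effective stress: σ'_0 = σ_v − u = 97.575 − 44.243 = 53.332 kPa.
Final effective stress: σ'_f = 53.332 + 42.4 = 95.732 kPa.
σ'_f = 95.732 > σ'_p = 78.1 kPa, so the stress path crosses the preconsolidation pressure — recompression up to σ'_p, then virgin compression beyond:
S_c = H/(1+e₀)·[C_r·log₁₀(σ'_p/σ'_0) + C_c·log₁₀(σ'_f/σ'_p)]
    = 4.7/1.65 × [0.026×log₁₀(78.1/53.332) + 0.41×log₁₀(95.732/78.1)]
    = 2.8485 × [0.0043072 + 0.036247] = 0.1155 m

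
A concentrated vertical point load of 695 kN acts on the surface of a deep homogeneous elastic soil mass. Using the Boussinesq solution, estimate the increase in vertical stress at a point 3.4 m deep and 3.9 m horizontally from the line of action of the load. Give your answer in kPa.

Boussinesq vertical stress below a point load on an elastic half-space:
Δσ_z = 3P/(2πz²) · [1 + (r/z)²]^(−5/2)
r/z = 3.9/3.4 = 1.1471; [1+(r/z)²]^(−5/2) = 0.12254.
Δσ_z = 3×695/(2π×3.4²) × 0.12254 = 28.706 × 0.12254 = 3.518 kPa

Δσ_z ≈ 3.52 kPa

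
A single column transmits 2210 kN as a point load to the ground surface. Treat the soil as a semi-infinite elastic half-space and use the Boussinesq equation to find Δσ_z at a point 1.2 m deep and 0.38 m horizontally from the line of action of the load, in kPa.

Boussinesq vertical stress below a point load on an elastic half-space:
Δσ_z = 3P/(2πz²) · [1 + (r/z)²]^(−5/2)
r/z = 0.38/1.2 = 0.31667; [1+(r/z)²]^(−5/2) = 0.78749.
Δσ_z = 3×2210/(2π×1.2²) × 0.78749 = 732.78 × 0.78749 = 577.1 kPa

Δσ_z ≈ 577 kPa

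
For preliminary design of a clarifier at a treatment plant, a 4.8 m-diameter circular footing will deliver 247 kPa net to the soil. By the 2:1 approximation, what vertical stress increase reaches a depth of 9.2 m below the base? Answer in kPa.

By the 2:1 method the load spreads at 1 horizontal : 2 vertical, so at depth z the loaded area has grown by z in each plan dimension:
Δσ ≈ qD²/(D+z)² = 247×4.8²/(4.8+9.2)² = 29.035 kPa

Δσ_z ≈ 29 kPa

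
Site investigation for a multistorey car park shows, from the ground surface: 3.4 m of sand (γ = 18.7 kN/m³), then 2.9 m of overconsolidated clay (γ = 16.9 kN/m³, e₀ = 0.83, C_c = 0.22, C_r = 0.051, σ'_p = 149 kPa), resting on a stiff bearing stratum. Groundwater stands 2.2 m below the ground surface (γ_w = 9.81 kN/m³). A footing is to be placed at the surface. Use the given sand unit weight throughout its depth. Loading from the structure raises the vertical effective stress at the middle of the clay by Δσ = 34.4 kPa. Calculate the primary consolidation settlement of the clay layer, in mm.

S_c ≈ 15.5 mm

Mid-depth of clay below the ground surface: z = 3.4 + 2.9/2 = 4.85 m.
Total vertical stress at mid-clay: σ_v = 18.7×3.4 + 16.9×1.45 = 88.085 kPa.
Pore pressure: u = 9.81×(4.85 − 2.2) = 25.997 kPa.
Initial effective stress: σ'_0 = σ_v − u = 88.085 − 25.997 = 62.088 kPa.
Final effective stress: σ'_f = 62.088 + 34.4 = 96.488 kPa.
σ'_f = 96.488 ≤ σ'_p = 149 kPa, so the clay remains overconsolidated and only the recompression index applies:
S_c = C_r·H/(1+e₀)·log₁₀(σ'_f/σ'_0) = 0.051×2.9/1.83×log₁₀(96.488/62.088)
    = 0.08082 × 0.19147 = 0.01547 m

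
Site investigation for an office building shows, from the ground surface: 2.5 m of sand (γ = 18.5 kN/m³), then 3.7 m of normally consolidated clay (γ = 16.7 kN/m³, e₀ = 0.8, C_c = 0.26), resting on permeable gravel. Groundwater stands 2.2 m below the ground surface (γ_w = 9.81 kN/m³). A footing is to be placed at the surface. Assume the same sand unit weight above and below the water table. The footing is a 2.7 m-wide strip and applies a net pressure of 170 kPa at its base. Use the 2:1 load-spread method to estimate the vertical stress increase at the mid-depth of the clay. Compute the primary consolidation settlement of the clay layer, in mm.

S_c ≈ 179 mm

Mid-depth of clay below the ground surface: z = 2.5 + 3.7/2 = 4.35 m.
Total vertical stress at mid-clay: σ_v = 18.5×2.5 + 16.7×1.85 = 77.145 kPa.
Pore pressure: u = 9.81×(4.35 − 2.2) = 21.091 kPa.
Initial effective stress: σ'_0 = σ_v − u = 77.145 − 21.091 = 56.054 kPa.
Stress increase at mid-clay by the 2:1 spreading method:
Δσ = qB/(B+z) = 170×2.7/(2.7+4.35) = 65.106 kPa
Final effective stress: σ'_f = σ'_0 + Δσ = 56.054 + 65.106 = 121.16 kPa.
Normally consolidated clay, so the full stress increment lies on the virgin compression line:
S_c = C_c·H/(1+e₀)·log₁₀(σ'_f/σ'_0) = 0.26×3.7/(1+0.8)×log₁₀(121.16/56.054)
    = 0.53444 × 0.33475 = 0.1789 m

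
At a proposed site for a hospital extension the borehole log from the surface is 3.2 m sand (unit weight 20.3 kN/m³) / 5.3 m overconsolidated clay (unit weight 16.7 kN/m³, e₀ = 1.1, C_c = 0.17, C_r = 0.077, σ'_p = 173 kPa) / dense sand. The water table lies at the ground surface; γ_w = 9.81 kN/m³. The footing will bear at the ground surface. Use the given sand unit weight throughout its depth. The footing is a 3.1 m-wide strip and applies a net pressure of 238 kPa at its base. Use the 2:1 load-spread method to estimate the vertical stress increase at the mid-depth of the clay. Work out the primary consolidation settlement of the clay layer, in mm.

Mid-depth of clay below the ground surface: z = 3.2 + 5.3/2 = 5.85 m.
Total vertical stress at mid-clay: σ_v = 20.3×3.2 + 16.7×2.65 = 109.22 kPa.
Pore pressure: u = 9.81×(5.85 − 0) = 57.389 kPa.
Initial effective stress: σ'_0 = σ_v − u = 109.22 − 57.389 = 51.831 kPa.
Stress increase at mid-clay by the 2:1 spreading method:
Δσ = qB/(B+z) = 238×3.1/(3.1+5.85) = 82.436 kPa
Final effective stress: σ'_f = 51.831 + 82.436 = 134.27 kPa.
σ'_f = 134.27 ≤ σ'_p = 173 kPa, so the clay remains overconsolidated and only the recompression index applies:
S_c = C_r·H/(1+e₀)·log₁₀(σ'_f/σ'_0) = 0.077×5.3/2.1×log₁₀(134.27/51.831)
    = 0.19433 × 0.41339 = 0.08034 m

S_c ≈ 80.3 mm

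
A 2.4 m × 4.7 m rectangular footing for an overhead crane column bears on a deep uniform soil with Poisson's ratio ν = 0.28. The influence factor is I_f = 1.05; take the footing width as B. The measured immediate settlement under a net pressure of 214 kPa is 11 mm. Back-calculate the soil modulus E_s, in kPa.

E_s ≈ 45200 kPa

S_e = q·B·(1−ν²)/E_s · I_f  ⇒  E_s = q·B·(1−ν²)·I_f / S_e.
E_s = 214 × 2.4 × 0.9216 × 1.05 / 0.011 = 45180 kPa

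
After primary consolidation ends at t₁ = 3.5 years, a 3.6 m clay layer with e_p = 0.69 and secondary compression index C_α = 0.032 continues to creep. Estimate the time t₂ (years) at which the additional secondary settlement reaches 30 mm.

t₂ ≈ 9.64 years

S_s = C_α·H/(1+e_p)·log₁₀(t₂/t₁) ⇒ log₁₀(t₂/t₁) = S_s·(1+e_p)/(C_α·H).
log₁₀(t₂/t₁) = 0.03 × (1+0.69) / (0.032×3.6) = 0.4401
t₂ = t₁ × 10^0.4401 = 3.5 × 2.755 = 9.642 years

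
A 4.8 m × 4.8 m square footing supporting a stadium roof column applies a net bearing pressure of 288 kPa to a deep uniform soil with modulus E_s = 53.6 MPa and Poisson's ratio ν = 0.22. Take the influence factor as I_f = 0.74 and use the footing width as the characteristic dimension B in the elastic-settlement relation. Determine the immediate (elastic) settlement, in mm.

S_e ≈ 18.2 mm

Immediate (elastic) settlement: S_e = q·B·(1−ν²)/E_s · I_f.
E_s = 53.6 MPa = 53600 kPa.
S_e = 288 × 4.8 × (1 − 0.22²) / 53600 × 0.74
    = 288 × 4.8 × 0.9516 / 53600 × 0.74
    = 0.01816 m = 18.16 mm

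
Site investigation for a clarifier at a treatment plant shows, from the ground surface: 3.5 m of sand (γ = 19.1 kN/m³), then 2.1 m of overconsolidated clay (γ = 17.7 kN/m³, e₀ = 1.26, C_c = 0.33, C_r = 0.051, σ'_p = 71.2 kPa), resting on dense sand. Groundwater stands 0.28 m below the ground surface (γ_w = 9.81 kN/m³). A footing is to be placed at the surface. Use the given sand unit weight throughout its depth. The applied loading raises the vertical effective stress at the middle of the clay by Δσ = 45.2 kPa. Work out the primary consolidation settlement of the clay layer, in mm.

S_c ≈ 39.5 mm

Mid-depth of clay below the ground surface: z = 3.5 + 2.1/2 = 4.55 m.
Total vertical stress at mid-clay: σ_v = 19.1×3.5 + 17.7×1.05 = 85.435 kPa.
Pore pressure: u = 9.81×(4.55 − 0.28) = 41.889 kPa.
Initial effective stress: σ'_0 = σ_v − u = 85.435 − 41.889 = 43.546 kPa.
Final effective stress: σ'_f = 43.546 + 45.2 = 88.746 kPa.
σ'_f = 88.746 > σ'_p = 71.2 kPa, so the stress path crosses the preconsolidation pressure — recompression up to σ'_p, then virgin compression beyond:
S_c = H/(1+e₀)·[C_r·log₁₀(σ'_p/σ'_0) + C_c·log₁₀(σ'_f/σ'_p)]
    = 2.1/2.26 × [0.051×log₁₀(71.2/43.546) + 0.33×log₁₀(88.746/71.2)]
    = 0.9292 × [0.01089 + 0.031571] = 0.03945 m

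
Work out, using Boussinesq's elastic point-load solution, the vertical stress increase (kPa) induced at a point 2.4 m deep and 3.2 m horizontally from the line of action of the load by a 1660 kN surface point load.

Δσ_z ≈ 10.7 kPa

Boussinesq vertical stress below a point load on an elastic half-space:
Δσ_z = 3P/(2πz²) · [1 + (r/z)²]^(−5/2)
r/z = 3.2/2.4 = 1.3333; [1+(r/z)²]^(−5/2) = 0.07776.
Δσ_z = 3×1660/(2π×2.4²) × 0.07776 = 137.6 × 0.07776 = 10.7 kPa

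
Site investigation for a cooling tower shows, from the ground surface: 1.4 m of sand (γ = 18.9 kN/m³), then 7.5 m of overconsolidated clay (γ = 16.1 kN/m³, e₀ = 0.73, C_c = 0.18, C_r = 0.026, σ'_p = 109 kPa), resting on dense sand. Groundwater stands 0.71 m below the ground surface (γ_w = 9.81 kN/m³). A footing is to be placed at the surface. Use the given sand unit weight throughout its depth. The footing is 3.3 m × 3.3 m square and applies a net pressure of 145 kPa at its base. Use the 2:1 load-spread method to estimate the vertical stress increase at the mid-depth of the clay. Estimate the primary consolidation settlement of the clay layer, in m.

S_c ≈ 0.0202 m

Mid-depth of clay below the ground surface: z = 1.4 + 7.5/2 = 5.15 m.
Total vertical stress at mid-clay: σ_v = 18.9×1.4 + 16.1×3.75 = 86.835 kPa.
Pore pressure: u = 9.81×(5.15 − 0.71) = 43.556 kPa.
Initial effective stress: σ'_0 = σ_v − u = 86.835 − 43.556 = 43.279 kPa.
Stress increase at mid-clay by the 2:1 spreading method:
Δσ = qBL/((B+z)(L+z)) = 145×3.3×3.3/((3.3+5.15)(3.3+5.15)) = 22.115 kPa
Final effective stress: σ'_f = 43.279 + 22.115 = 65.394 kPa.
σ'_f = 65.394 ≤ σ'_p = 109 kPa, so the clay remains overconsolidated and only the recompression index applies:
S_c = C_r·H/(1+e₀)·log₁₀(σ'_f/σ'_0) = 0.026×7.5/1.73×log₁₀(65.394/43.279)
    = 0.11272 × 0.17926 = 0.02021 m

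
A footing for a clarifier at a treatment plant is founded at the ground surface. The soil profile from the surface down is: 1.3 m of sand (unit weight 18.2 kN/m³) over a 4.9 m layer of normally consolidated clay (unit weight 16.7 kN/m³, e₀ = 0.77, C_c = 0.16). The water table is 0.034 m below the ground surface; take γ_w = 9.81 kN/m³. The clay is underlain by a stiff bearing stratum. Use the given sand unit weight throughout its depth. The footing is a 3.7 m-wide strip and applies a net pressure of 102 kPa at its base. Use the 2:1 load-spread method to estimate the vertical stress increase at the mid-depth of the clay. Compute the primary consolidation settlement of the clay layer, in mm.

Mid-depth of clay below the ground surface: z = 1.3 + 4.9/2 = 3.75 m.
Total vertical stress at mid-clay: σ_v = 18.2×1.3 + 16.7×2.45 = 64.575 kPa.
Pore pressure: u = 9.81×(3.75 − 0.034) = 36.454 kPa.
Initial effective stress: σ'_0 = σ_v − u = 64.575 − 36.454 = 28.121 kPa.
Stress increase at mid-clay by the 2:1 spreading method:
Δσ = qB/(B+z) = 102×3.7/(3.7+3.75) = 50.658 kPa
Final effective stress: σ'_f = σ'_0 + Δσ = 28.121 + 50.658 = 78.779 kPa.
Normally consolidated clay, so the full stress increment lies on the virgin compression line:
S_c = C_c·H/(1+e₀)·log₁₀(σ'_f/σ'_0) = 0.16×4.9/(1+0.77)×log₁₀(78.779/28.121)
    = 0.44294 × 0.44738 = 0.1982 m

S_c ≈ 198 mm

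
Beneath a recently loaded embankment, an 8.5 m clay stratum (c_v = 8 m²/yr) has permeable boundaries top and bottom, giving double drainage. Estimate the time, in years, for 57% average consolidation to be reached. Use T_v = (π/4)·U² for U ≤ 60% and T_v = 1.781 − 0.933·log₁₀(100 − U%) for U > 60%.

t ≈ 0.576 years

Drainage path length: H_d = H/2 = 4.25 m (double drainage).
U ≤ 60%: T_v = (π/4)·U² = (π/4)×0.57² = 0.25518.
t = T_v·H_d²/c_v = 0.25518×4.25²/8 = 0.5761 years.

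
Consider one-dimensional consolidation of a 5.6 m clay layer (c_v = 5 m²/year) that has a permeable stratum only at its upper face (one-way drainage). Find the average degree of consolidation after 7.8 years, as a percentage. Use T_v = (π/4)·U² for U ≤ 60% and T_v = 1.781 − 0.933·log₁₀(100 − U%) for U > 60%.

Drainage path length: H_d = H = 5.6 m (single drainage).
T_v = c_v·t/H_d² = 5×7.8/5.6² = 1.2436.
T_v = 1.2436 corresponds to the U > 60% branch:
U = 1 − 10^((1.781 − T_v)/0.933)/100 = 0.9623

U ≈ 96.2 %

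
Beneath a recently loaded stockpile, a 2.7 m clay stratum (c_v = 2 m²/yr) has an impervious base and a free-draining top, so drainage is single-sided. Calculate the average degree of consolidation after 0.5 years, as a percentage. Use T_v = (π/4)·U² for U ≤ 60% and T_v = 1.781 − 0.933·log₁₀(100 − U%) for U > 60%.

U ≈ 41.8 %

Drainage path length: H_d = H = 2.7 m (single drainage).
T_v = c_v·t/H_d² = 2×0.5/2.7² = 0.13717.
T_v = 0.13717 corresponds to the U ≤ 60% branch:
U = √(4T_v/π) = 0.4179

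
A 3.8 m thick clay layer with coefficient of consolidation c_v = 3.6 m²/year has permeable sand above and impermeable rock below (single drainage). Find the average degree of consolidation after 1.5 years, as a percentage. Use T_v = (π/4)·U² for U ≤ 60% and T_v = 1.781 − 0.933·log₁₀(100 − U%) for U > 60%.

Drainage path length: H_d = H = 3.8 m (single drainage).
T_v = c_v·t/H_d² = 3.6×1.5/3.8² = 0.37396.
T_v = 0.37396 corresponds to the U > 60% branch:
U = 1 − 10^((1.781 − T_v)/0.933)/100 = 0.6778

U ≈ 67.8 %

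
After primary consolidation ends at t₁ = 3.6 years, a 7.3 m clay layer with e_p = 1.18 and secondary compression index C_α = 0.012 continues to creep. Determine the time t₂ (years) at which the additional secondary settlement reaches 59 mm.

t₂ ≈ 106 years

S_s = C_α·H/(1+e_p)·log₁₀(t₂/t₁) ⇒ log₁₀(t₂/t₁) = S_s·(1+e_p)/(C_α·H).
log₁₀(t₂/t₁) = 0.059 × (1+1.18) / (0.012×7.3) = 1.468
t₂ = t₁ × 10^1.468 = 3.6 × 29.39 = 105.8 years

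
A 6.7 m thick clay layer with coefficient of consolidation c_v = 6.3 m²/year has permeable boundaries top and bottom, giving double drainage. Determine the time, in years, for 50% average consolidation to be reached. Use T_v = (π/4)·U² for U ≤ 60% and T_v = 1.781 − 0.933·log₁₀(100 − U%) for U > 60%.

Drainage path length: H_d = H/2 = 3.35 m (double drainage).
U ≤ 60%: T_v = (π/4)·U² = (π/4)×0.5² = 0.19635.
t = T_v·H_d²/c_v = 0.19635×3.35²/6.3 = 0.3498 years.

t ≈ 0.35 years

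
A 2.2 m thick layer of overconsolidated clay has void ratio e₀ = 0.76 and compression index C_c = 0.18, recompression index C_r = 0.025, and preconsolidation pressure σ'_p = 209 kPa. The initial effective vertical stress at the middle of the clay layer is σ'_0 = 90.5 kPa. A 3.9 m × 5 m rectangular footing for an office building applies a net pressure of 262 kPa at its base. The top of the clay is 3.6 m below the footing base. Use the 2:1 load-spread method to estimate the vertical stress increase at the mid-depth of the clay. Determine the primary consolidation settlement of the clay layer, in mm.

S_c ≈ 7.01 mm

Mid-depth of clay below the footing base: z = 3.6 + 2.2/2 = 4.7 m.
Stress increase at mid-clay by the 2:1 spreading method:
Δσ = qBL/((B+z)(L+z)) = 262×3.9×5/((3.9+4.7)(5+4.7)) = 61.244 kPa
Final effective stress: σ'_f = 90.5 + 61.244 = 151.74 kPa.
σ'_f = 151.74 ≤ σ'_p = 209 kPa, so the clay remains overconsolidated and only the recompression index applies:
S_c = C_r·H/(1+e₀)·log₁₀(σ'_f/σ'_0) = 0.025×2.2/1.76×log₁₀(151.74/90.5)
    = 0.03125 × 0.22445 = 0.007014 m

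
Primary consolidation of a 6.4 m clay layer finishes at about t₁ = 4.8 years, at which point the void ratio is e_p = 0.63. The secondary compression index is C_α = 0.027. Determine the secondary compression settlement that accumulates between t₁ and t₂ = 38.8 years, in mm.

Secondary compression: S_s = C_α·H/(1+e_p)·log₁₀(t₂/t₁)
S_s = 0.027×6.4/(1+0.63)×log₁₀(38.8/4.8)
    = 0.106 × 0.9076 = 0.09622 m

S_s ≈ 96.2 mm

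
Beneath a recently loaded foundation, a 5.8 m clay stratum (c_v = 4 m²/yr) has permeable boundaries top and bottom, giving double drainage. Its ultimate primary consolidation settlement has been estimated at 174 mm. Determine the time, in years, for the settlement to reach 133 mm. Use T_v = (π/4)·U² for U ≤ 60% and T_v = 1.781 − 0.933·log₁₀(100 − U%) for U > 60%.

t ≈ 1.05 years

Drainage path length: H_d = H/2 = 2.9 m (double drainage).
U = S(t)/S_ult = 133/174 = 0.7644.
U > 60%: T_v = 1.781 − 0.933·log₁₀(100 − 76.437) = 0.50071.
t = T_v·H_d²/c_v = 0.50071×2.9²/4 = 1.053 years.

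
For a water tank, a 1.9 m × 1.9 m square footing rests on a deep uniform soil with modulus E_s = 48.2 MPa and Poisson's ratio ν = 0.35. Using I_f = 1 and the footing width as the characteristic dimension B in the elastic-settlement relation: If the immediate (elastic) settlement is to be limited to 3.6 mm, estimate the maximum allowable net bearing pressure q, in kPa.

q ≈ 104 kPa

E_s = 48.2 MPa = 48200 kPa.
S_e = q·B·(1−ν²)/E_s · I_f  ⇒  q = S_e·E_s / (B·(1−ν²)·I_f).
q = 0.0036 × 48200 / (1.9 × 0.8775 × 1) = 104.1 kPa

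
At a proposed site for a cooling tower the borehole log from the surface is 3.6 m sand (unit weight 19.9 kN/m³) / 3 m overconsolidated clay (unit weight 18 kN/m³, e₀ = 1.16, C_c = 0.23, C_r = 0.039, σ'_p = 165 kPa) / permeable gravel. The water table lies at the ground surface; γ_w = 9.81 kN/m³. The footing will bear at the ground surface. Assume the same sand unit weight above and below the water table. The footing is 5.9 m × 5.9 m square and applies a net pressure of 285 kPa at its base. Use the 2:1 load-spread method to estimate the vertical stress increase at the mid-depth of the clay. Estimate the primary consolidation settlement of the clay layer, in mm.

Mid-depth of clay below the ground surface: z = 3.6 + 3/2 = 5.1 m.
Total vertical stress at mid-clay: σ_v = 19.9×3.6 + 18×1.5 = 98.64 kPa.
Pore pressure: u = 9.81×(5.1 − 0) = 50.031 kPa.
Initial effective stress: σ'_0 = σ_v − u = 98.64 − 50.031 = 48.609 kPa.
Stress increase at mid-clay by the 2:1 spreading method:
Δσ = qBL/((B+z)(L+z)) = 285×5.9×5.9/((5.9+5.1)(5.9+5.1)) = 81.99 kPa
Final effective stress: σ'_f = 48.609 + 81.99 = 130.6 kPa.
σ'_f = 130.6 ≤ σ'_p = 165 kPa, so the clay remains overconsolidated and only the recompression index applies:
S_c = C_r·H/(1+e₀)·log₁₀(σ'_f/σ'_0) = 0.039×3/2.16×log₁₀(130.6/48.609)
    = 0.054167 × 0.42923 = 0.02325 m

S_c ≈ 23.3 mm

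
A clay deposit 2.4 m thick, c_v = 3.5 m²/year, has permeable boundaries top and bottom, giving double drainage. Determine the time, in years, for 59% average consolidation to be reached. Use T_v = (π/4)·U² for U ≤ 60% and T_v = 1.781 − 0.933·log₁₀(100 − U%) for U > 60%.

Drainage path length: H_d = H/2 = 1.2 m (double drainage).
U ≤ 60%: T_v = (π/4)·U² = (π/4)×0.59² = 0.2734.
t = T_v·H_d²/c_v = 0.2734×1.2²/3.5 = 0.1125 years.

t ≈ 0.112 years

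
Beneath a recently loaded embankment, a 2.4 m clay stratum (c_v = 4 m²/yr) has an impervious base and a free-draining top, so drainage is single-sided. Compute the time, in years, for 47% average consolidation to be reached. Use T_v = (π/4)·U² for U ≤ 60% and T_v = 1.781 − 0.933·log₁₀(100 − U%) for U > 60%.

t ≈ 0.25 years

Drainage path length: H_d = H = 2.4 m (single drainage).
U ≤ 60%: T_v = (π/4)·U² = (π/4)×0.47² = 0.17349.
t = T_v·H_d²/c_v = 0.17349×2.4²/4 = 0.2498 years.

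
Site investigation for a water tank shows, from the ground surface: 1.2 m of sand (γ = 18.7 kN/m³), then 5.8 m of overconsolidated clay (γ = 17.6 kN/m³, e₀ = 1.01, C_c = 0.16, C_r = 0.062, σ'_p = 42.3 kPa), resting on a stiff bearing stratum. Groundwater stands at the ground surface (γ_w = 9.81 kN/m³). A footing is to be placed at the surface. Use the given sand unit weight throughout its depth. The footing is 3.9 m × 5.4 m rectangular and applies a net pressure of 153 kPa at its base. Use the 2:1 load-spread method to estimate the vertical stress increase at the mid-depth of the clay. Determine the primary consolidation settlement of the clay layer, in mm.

Mid-depth of clay below the ground surface: z = 1.2 + 5.8/2 = 4.1 m.
Total vertical stress at mid-clay: σ_v = 18.7×1.2 + 17.6×2.9 = 73.48 kPa.
Pore pressure: u = 9.81×(4.1 − 0) = 40.221 kPa.
Initial effective stress: σ'_0 = σ_v − u = 73.48 − 40.221 = 33.259 kPa.
Stress increase at mid-clay by the 2:1 spreading method:
Δσ = qBL/((B+z)(L+z)) = 153×3.9×5.4/((3.9+4.1)(5.4+4.1)) = 42.397 kPa
Final effective stress: σ'_f = 33.259 + 42.397 = 75.656 kPa.
σ'_f = 75.656 > σ'_p = 42.3 kPa, so the stress path crosses the preconsolidation pressure — recompression up to σ'_p, then virgin compression beyond:
S_c = H/(1+e₀)·[C_r·log₁₀(σ'_p/σ'_0) + C_c·log₁₀(σ'_f/σ'_p)]
    = 5.8/2.01 × [0.062×log₁₀(42.3/33.259) + 0.16×log₁₀(75.656/42.3)]
    = 2.8856 × [0.0064747 + 0.0404] = 0.1353 m

S_c ≈ 135 mm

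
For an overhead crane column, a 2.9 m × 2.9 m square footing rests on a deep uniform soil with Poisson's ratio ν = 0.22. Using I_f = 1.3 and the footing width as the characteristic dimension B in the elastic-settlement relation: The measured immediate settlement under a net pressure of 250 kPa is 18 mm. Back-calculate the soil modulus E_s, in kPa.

S_e = q·B·(1−ν²)/E_s · I_f  ⇒  E_s = q·B·(1−ν²)·I_f / S_e.
E_s = 250 × 2.9 × 0.9516 × 1.3 / 0.018 = 49830 kPa

E_s ≈ 49800 kPa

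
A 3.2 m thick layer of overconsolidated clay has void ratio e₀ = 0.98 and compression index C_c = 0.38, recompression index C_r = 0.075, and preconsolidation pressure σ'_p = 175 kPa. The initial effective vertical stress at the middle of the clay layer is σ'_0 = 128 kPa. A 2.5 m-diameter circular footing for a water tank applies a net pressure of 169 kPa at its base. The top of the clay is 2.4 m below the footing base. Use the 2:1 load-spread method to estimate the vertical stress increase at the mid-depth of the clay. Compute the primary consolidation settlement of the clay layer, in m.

Mid-depth of clay below the footing base: z = 2.4 + 3.2/2 = 4 m.
Stress increase at mid-clay by the 2:1 spreading method:
Δσ ≈ qD²/(D+z)² = 169×2.5²/(2.5+4)² = 25 kPa
Final effective stress: σ'_f = 128 + 25 = 153 kPa.
σ'_f = 153 ≤ σ'_p = 175 kPa, so the clay remains overconsolidated and only the recompression index applies:
S_c = C_r·H/(1+e₀)·log₁₀(σ'_f/σ'_0) = 0.075×3.2/1.98×log₁₀(153/128)
    = 0.12122 × 0.077481 = 0.009392 m

S_c ≈ 0.00939 m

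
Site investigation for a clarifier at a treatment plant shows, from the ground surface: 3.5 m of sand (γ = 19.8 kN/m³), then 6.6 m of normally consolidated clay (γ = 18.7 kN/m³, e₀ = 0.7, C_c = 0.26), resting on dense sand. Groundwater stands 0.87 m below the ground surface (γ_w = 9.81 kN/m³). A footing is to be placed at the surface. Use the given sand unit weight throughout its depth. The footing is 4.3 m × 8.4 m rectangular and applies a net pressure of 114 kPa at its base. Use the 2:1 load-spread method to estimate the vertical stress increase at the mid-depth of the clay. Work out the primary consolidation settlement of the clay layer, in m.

Mid-depth of clay below the ground surface: z = 3.5 + 6.6/2 = 6.8 m.
Total vertical stress at mid-clay: σ_v = 19.8×3.5 + 18.7×3.3 = 131.01 kPa.
Pore pressure: u = 9.81×(6.8 − 0.87) = 58.173 kPa.
Initial effective stress: σ'_0 = σ_v − u = 131.01 − 58.173 = 72.837 kPa.
Stress increase at mid-clay by the 2:1 spreading method:
Δσ = qBL/((B+z)(L+z)) = 114×4.3×8.4/((4.3+6.8)(8.4+6.8)) = 24.405 kPa
Final effective stress: σ'_f = σ'_0 + Δσ = 72.837 + 24.405 = 97.242 kPa.
Normally consolidated clay, so the full stress increment lies on the virgin compression line:
S_c = C_c·H/(1+e₀)·log₁₀(σ'_f/σ'_0) = 0.26×6.6/(1+0.7)×log₁₀(97.242/72.837)
    = 1.0094 × 0.1255 = 0.1267 m

S_c ≈ 0.127 m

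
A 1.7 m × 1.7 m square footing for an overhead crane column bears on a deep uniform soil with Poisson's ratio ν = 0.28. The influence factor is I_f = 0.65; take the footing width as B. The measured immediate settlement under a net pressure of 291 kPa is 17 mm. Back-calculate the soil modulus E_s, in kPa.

S_e = q·B·(1−ν²)/E_s · I_f  ⇒  E_s = q·B·(1−ν²)·I_f / S_e.
E_s = 291 × 1.7 × 0.9216 × 0.65 / 0.017 = 17430 kPa

E_s ≈ 17400 kPa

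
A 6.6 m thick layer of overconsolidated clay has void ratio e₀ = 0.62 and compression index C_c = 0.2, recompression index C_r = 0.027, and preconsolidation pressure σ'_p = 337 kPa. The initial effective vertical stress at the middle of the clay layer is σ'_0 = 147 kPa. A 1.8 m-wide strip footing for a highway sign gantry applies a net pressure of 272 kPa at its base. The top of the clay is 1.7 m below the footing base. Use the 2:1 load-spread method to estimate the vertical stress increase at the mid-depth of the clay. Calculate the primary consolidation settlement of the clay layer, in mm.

S_c ≈ 19 mm

Mid-depth of clay below the footing base: z = 1.7 + 6.6/2 = 5 m.
Stress increase at mid-clay by the 2:1 spreading method:
Δσ = qB/(B+z) = 272×1.8/(1.8+5) = 72 kPa
Final effective stress: σ'_f = 147 + 72 = 219 kPa.
σ'_f = 219 ≤ σ'_p = 337 kPa, so the clay remains overconsolidated and only the recompression index applies:
S_c = C_r·H/(1+e₀)·log₁₀(σ'_f/σ'_0) = 0.027×6.6/1.62×log₁₀(219/147)
    = 0.11 × 0.17313 = 0.01904 m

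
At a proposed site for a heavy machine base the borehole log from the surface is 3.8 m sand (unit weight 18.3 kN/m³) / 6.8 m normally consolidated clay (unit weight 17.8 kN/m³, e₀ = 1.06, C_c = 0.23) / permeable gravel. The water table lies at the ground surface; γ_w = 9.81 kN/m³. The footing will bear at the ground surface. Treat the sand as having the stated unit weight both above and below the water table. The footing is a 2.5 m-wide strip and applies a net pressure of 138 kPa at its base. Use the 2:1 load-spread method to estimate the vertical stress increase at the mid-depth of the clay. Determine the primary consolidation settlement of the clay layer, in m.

S_c ≈ 0.155 m

Mid-depth of clay below the ground surface: z = 3.8 + 6.8/2 = 7.2 m.
Total vertical stress at mid-clay: σ_v = 18.3×3.8 + 17.8×3.4 = 130.06 kPa.
Pore pressure: u = 9.81×(7.2 − 0) = 70.632 kPa.
Initial effective stress: σ'_0 = σ_v − u = 130.06 − 70.632 = 59.428 kPa.
Stress increase at mid-clay by the 2:1 spreading method:
Δσ = qB/(B+z) = 138×2.5/(2.5+7.2) = 35.567 kPa
Final effective stress: σ'_f = σ'_0 + Δσ = 59.428 + 35.567 = 94.995 kPa.
Normally consolidated clay, so the full stress increment lies on the virgin compression line:
S_c = C_c·H/(1+e₀)·log₁₀(σ'_f/σ'_0) = 0.23×6.8/(1+1.06)×log₁₀(94.995/59.428)
    = 0.75922 × 0.20371 = 0.1547 m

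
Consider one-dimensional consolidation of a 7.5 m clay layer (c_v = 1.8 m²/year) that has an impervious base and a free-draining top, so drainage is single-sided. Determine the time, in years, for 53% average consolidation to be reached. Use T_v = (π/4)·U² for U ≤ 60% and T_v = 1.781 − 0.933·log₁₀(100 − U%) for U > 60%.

t ≈ 6.89 years

Drainage path length: H_d = H = 7.5 m (single drainage).
U ≤ 60%: T_v = (π/4)·U² = (π/4)×0.53² = 0.22062.
t = T_v·H_d²/c_v = 0.22062×7.5²/1.8 = 6.894 years.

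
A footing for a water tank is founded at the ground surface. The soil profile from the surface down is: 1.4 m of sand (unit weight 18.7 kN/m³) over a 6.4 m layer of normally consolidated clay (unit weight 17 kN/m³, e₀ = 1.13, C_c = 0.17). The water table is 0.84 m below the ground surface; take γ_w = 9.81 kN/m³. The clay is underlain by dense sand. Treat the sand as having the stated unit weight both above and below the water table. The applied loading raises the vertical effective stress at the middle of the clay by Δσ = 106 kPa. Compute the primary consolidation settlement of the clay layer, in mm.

S_c ≈ 273 mm

Mid-depth of clay below the ground surface: z = 1.4 + 6.4/2 = 4.6 m.
Total vertical stress at mid-clay: σ_v = 18.7×1.4 + 17×3.2 = 80.58 kPa.
Pore pressure: u = 9.81×(4.6 − 0.84) = 36.886 kPa.
Initial effective stress: σ'_0 = σ_v − u = 80.58 − 36.886 = 43.694 kPa.
Final effective stress: σ'_f = σ'_0 + Δσ = 43.694 + 106 = 149.69 kPa.
Normally consolidated clay, so the full stress increment lies on the virgin compression line:
S_c = C_c·H/(1+e₀)·log₁₀(σ'_f/σ'_0) = 0.17×6.4/(1+1.13)×log₁₀(149.69/43.694)
    = 0.5108 × 0.53477 = 0.2732 m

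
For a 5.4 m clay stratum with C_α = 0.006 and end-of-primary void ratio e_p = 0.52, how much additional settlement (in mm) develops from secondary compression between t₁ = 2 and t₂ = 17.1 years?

S_s ≈ 19.9 mm

Secondary compression: S_s = C_α·H/(1+e_p)·log₁₀(t₂/t₁)
S_s = 0.006×5.4/(1+0.52)×log₁₀(17.1/2)
    = 0.02132 × 0.932 = 0.01987 m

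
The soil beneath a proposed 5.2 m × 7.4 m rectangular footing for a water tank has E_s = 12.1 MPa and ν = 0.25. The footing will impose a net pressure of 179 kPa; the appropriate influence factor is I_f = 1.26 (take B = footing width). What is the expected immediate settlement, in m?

S_e ≈ 0.0909 m

Immediate (elastic) settlement: S_e = q·B·(1−ν²)/E_s · I_f.
E_s = 12.1 MPa = 12100 kPa.
S_e = 179 × 5.2 × (1 − 0.25²) / 12100 × 1.26
    = 179 × 5.2 × 0.9375 / 12100 × 1.26
    = 0.09087 m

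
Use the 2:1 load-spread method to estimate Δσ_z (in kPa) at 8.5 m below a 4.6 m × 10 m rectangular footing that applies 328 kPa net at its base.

By the 2:1 method the load spreads at 1 horizontal : 2 vertical, so at depth z the loaded area has grown by z in each plan dimension:
Δσ = qBL/((B+z)(L+z)) = 328×4.6×10/((4.6+8.5)(10+8.5)) = 62.257 kPa

Δσ_z ≈ 62.3 kPa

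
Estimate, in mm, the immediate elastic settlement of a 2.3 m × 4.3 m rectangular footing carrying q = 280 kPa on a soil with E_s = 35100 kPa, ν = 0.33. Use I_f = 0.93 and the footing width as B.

Immediate (elastic) settlement: S_e = q·B·(1−ν²)/E_s · I_f.
S_e = 280 × 2.3 × (1 − 0.33²) / 35100 × 0.93
    = 280 × 2.3 × 0.8911 / 35100 × 0.93
    = 0.01521 m = 15.21 mm

S_e ≈ 15.2 mm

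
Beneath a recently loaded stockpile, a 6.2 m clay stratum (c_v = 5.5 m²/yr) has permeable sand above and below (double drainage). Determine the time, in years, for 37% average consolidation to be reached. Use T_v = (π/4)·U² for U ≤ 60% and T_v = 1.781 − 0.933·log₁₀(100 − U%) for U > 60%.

Drainage path length: H_d = H/2 = 3.1 m (double drainage).
U ≤ 60%: T_v = (π/4)·U² = (π/4)×0.37² = 0.10752.
t = T_v·H_d²/c_v = 0.10752×3.1²/5.5 = 0.1879 years.

t ≈ 0.188 years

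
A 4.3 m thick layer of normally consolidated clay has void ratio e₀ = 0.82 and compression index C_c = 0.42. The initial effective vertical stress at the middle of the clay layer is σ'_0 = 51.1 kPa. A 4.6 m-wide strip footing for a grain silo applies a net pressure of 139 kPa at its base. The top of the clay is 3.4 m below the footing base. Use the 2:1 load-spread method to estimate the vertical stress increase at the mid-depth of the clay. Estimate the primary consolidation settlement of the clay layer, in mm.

S_c ≈ 346 mm

Mid-depth of clay below the footing base: z = 3.4 + 4.3/2 = 5.55 m.
Stress increase at mid-clay by the 2:1 spreading method:
Δσ = qB/(B+z) = 139×4.6/(4.6+5.55) = 62.995 kPa
Final effective stress: σ'_f = σ'_0 + Δσ = 51.1 + 62.995 = 114.09 kPa.
Normally consolidated clay, so the full stress increment lies on the virgin compression line:
S_c = C_c·H/(1+e₀)·log₁₀(σ'_f/σ'_0) = 0.42×4.3/(1+0.82)×log₁₀(114.09/51.1)
    = 0.99231 × 0.34883 = 0.3461 m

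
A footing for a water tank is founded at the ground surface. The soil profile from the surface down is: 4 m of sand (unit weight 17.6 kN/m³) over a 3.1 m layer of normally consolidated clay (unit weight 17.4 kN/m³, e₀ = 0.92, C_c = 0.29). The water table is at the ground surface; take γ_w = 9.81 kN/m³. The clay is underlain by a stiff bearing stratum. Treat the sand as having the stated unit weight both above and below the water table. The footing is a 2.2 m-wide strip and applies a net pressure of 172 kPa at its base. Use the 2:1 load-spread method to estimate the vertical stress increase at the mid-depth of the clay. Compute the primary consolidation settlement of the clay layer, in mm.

Mid-depth of clay below the ground surface: z = 4 + 3.1/2 = 5.55 m.
Total vertical stress at mid-clay: σ_v = 17.6×4 + 17.4×1.55 = 97.37 kPa.
Pore pressure: u = 9.81×(5.55 − 0) = 54.446 kPa.
Initial effective stress: σ'_0 = σ_v − u = 97.37 − 54.446 = 42.924 kPa.
Stress increase at mid-clay by the 2:1 spreading method:
Δσ = qB/(B+z) = 172×2.2/(2.2+5.55) = 48.826 kPa
Final effective stress: σ'_f = σ'_0 + Δσ = 42.924 + 48.826 = 91.75 kPa.
Normally consolidated clay, so the full stress increment lies on the virgin compression line:
S_c = C_c·H/(1+e₀)·log₁₀(σ'_f/σ'_0) = 0.29×3.1/(1+0.92)×log₁₀(91.75/42.924)
    = 0.46823 × 0.32991 = 0.1545 m

S_c ≈ 154 mm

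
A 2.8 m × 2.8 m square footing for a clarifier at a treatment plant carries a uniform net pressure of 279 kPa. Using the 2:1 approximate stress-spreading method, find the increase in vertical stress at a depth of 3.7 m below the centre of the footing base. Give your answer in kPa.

By the 2:1 method the load spreads at 1 horizontal : 2 vertical, so at depth z the loaded area has grown by z in each plan dimension:
Δσ = qBL/((B+z)(L+z)) = 279×2.8×2.8/((2.8+3.7)(2.8+3.7)) = 51.772 kPa

Δσ_z ≈ 51.8 kPa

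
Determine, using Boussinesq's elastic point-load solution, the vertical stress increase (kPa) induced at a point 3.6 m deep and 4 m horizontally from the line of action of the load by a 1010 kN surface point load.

Boussinesq vertical stress below a point load on an elastic half-space:
Δσ_z = 3P/(2πz²) · [1 + (r/z)²]^(−5/2)
r/z = 4/3.6 = 1.1111; [1+(r/z)²]^(−5/2) = 0.13397.
Δσ_z = 3×1010/(2π×3.6²) × 0.13397 = 37.21 × 0.13397 = 4.985 kPa

Δσ_z ≈ 4.99 kPa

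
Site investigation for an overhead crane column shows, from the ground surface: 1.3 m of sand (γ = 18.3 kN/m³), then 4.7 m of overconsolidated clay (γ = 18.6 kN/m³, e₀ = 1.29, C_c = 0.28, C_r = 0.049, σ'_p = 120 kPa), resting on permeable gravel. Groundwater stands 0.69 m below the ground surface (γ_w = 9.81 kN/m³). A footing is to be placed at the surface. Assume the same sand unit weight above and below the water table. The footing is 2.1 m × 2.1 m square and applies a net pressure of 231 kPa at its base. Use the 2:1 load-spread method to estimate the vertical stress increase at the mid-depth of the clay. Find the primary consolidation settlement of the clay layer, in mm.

S_c ≈ 25.7 mm

Mid-depth of clay below the ground surface: z = 1.3 + 4.7/2 = 3.65 m.
Total vertical stress at mid-clay: σ_v = 18.3×1.3 + 18.6×2.35 = 67.5 kPa.
Pore pressure: u = 9.81×(3.65 − 0.69) = 29.038 kPa.
Initial effective stress: σ'_0 = σ_v − u = 67.5 − 29.038 = 38.462 kPa.
Stress increase at mid-clay by the 2:1 spreading method:
Δσ = qBL/((B+z)(L+z)) = 231×2.1×2.1/((2.1+3.65)(2.1+3.65)) = 30.812 kPa
Final effective stress: σ'_f = 38.462 + 30.812 = 69.274 kPa.
σ'_f = 69.274 ≤ σ'_p = 120 kPa, so the clay remains overconsolidated and only the recompression index applies:
S_c = C_r·H/(1+e₀)·log₁₀(σ'_f/σ'_0) = 0.049×4.7/2.29×log₁₀(69.274/38.462)
    = 0.10057 × 0.25554 = 0.0257 m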